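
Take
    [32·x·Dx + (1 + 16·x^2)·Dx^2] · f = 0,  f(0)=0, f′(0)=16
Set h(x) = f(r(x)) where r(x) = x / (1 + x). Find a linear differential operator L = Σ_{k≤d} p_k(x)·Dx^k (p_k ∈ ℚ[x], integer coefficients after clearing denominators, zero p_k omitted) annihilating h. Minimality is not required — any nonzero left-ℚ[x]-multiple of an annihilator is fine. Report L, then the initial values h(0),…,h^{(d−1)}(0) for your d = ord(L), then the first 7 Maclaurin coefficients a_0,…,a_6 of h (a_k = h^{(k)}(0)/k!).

L = (2 + 34·x)·Dx + (1 + 2·x + 17·x^2)·Dx^2  (order 2).
h: a_k = 0, 16, -16, -208/3, 240, 1616/5, -9776/3, …
ICs: h(0) = 0, h′(0) = 16.

f: a_k = 0, 16, 0, -256/3, 0, 4096/5, 0, …
Change of var in L_f (x↦r) gives L₀.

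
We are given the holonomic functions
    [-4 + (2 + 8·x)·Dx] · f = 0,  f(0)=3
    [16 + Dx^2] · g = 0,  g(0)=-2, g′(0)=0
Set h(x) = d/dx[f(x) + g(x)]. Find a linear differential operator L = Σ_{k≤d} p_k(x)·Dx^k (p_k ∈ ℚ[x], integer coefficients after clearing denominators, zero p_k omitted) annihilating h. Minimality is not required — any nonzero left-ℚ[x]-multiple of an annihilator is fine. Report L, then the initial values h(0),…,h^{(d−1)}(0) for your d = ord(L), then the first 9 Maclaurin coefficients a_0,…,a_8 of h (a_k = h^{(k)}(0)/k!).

L = (-608 - 1024·x - 2048·x^2) + (-112 - 960·x - 3072·x^2 - 4096·x^3)·Dx + (-38 - 64·x - 128·x^2)·Dx^2 + (-7 - 60·x - 192·x^2 - 256·x^3)·Dx^3  (order 3).
h: a_k = 6, 20, 36, -616/3, 420, -21656/15, 5544, -6494672/315, 77220, …
ICs: h(0) = 6, h′(0) = 20, h′′(0) = 72.

f: a_k = 3, 6, -6, 12, -30, 84, -252, 792, -2574, …
g: a_k = -2, 0, 16, 0, -64/3, 0, 512/45, 0, -1024/315, …
L₀ := lclm(L_f,L_g); ord L₀ ≤ 1+2.
h₀' ⇒ L via d/dx closure of L₀.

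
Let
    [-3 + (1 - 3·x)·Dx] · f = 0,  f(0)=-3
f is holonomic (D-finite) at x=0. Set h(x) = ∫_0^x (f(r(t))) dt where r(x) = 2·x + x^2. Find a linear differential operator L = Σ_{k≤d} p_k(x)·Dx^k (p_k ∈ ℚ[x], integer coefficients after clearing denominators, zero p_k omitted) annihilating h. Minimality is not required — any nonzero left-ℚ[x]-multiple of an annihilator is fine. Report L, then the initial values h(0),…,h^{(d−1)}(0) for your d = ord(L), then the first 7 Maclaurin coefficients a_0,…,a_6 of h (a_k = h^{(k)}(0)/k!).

f: a_k = -3, -9, -27, -81, -243, -729, -2187, …
h₀=f(r): pull back L_f along r ⇒ L₀.
Integrate: L := L₀·Dx.
L = (6 + 6·x)·Dx + (-1 + 6·x + 3·x^2)·Dx^2  (order 2).
h: a_k = 0, -3, -9, -39, -189, -4887/5, -5265, …
ICs: h(0) = 0, h′(0) = -3.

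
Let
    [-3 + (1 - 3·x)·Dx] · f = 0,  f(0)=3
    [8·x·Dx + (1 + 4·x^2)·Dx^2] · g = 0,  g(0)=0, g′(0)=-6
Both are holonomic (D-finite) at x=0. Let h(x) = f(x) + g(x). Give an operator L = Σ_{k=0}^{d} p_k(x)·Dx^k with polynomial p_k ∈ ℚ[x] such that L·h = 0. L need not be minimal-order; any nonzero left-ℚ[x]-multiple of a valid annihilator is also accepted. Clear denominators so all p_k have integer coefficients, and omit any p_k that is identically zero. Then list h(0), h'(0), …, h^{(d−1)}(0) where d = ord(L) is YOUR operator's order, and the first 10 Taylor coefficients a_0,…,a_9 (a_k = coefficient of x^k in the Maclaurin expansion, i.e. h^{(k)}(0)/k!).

f: a_k = 3, 9, 27, 81, 243, 729, 2187, 6561, 19683, 59049, …
g: a_k = 0, -6, 0, 8, 0, -96/5, 0, 384/7, 0, -512/3, …
L₀ := lclm(L_f,L_g); ord L₀ ≤ 1+2.
L = (-24 + 288·x + 288·x^2)·Dx + (31 - 24·x + 204·x^2 + 288·x^3)·Dx^2 + (-3 + 5·x + 20·x^3 + 48·x^4)·Dx^3  (order 3).
h: a_k = 3, 3, 27, 89, 243, 3549/5, 2187, 46311/7, 19683, 176635/3, …
ICs: h(0) = 3, h′(0) = 3, h′′(0) = 54.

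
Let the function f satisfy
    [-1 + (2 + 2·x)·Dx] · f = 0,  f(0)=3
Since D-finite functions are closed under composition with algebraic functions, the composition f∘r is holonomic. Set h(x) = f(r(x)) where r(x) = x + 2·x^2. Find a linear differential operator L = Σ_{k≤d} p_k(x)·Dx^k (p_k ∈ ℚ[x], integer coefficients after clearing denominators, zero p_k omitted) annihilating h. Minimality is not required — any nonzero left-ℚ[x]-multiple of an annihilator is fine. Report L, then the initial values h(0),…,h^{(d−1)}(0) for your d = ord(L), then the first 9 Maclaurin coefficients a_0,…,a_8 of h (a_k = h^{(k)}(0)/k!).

L = (-1 - 4·x) + (2 + 2·x + 4·x^2)·Dx  (order 1).
h: a_k = 3, 3/2, 21/8, -21/16, -63/128, 357/256, -567/1024, -2373/2048, 53529/32768, …
ICs: h(0) = 3.

f: a_k = 3, 3/2, -3/8, 3/16, -15/128, 21/256, -63/1024, 99/2048, -1287/32768, …
f∘r: x↦r, Dx↦Dx/r' in L_f ⇒ L₀.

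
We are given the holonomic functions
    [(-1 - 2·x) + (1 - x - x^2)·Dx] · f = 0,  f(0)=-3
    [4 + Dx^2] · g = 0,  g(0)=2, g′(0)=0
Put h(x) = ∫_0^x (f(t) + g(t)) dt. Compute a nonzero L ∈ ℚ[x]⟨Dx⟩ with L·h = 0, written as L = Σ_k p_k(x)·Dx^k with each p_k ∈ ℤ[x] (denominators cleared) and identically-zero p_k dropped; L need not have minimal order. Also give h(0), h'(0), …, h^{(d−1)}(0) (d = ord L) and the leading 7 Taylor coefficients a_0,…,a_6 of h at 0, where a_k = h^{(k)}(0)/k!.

f: a_k = -3, -3, -6, -9, -15, -24, -39, …
g: a_k = 2, 0, -4, 0, 4/3, 0, -8/45, …
h₀=f+g: left-lcm gives L₀, ord ≤ 3.
∫: right-multiply L₀ by Dx.
L = (44 + 96·x + 32·x^2 + 48·x^3 + 40·x^4 + 16·x^5)·Dx + (-16 + 20·x + 8·x^2 - 16·x^3 + 12·x^4 + 24·x^5 + 8·x^6)·Dx^2 + (11 + 24·x + 8·x^2 + 12·x^3 + 10·x^4 + 4·x^5)·Dx^3 + (-4 + 5·x + 2·x^2 - 4·x^3 + 3·x^4 + 6·x^5 + 2·x^6)·Dx^4  (order 4).
h: a_k = 0, -1, -3/2, -10/3, -9/4, -41/15, -4, …
ICs: h(0) = 0, h′(0) = -1, h′′(0) = -3, h′′′(0) = -20.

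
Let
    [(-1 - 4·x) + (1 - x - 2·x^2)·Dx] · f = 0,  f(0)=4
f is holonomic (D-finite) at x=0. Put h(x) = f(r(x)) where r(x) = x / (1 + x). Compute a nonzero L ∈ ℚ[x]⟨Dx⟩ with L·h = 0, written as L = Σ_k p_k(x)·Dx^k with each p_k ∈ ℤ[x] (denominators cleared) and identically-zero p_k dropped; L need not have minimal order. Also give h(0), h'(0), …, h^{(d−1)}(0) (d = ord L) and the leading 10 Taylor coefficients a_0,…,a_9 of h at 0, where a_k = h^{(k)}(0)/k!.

f: a_k = 4, 4, 12, 20, 44, 84, 172, 340, 684, 1364, …
h₀=f(r): pull back L_f along r ⇒ L₀.
L = (1 + 5·x) + (-1 - 2·x + x^2 + 2·x^3)·Dx  (order 1).
h: a_k = 4, 4, 8, 0, 16, -16, 48, -80, 176, -336, …
ICs: h(0) = 4.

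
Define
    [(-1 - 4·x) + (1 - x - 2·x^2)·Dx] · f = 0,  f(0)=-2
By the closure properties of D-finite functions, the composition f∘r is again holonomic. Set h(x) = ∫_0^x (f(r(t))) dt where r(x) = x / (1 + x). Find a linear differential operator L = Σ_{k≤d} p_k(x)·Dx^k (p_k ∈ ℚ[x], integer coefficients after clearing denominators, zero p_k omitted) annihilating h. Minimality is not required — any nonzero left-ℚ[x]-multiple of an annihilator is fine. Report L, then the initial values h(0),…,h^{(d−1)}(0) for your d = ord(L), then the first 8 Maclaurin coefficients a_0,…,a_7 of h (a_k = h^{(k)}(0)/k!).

L = (1 + 5·x)·Dx + (-1 - 2·x + x^2 + 2·x^3)·Dx^2  (order 2).
h: a_k = 0, -2, -1, -4/3, 0, -8/5, 4/3, -24/7, …
ICs: h(0) = 0, h′(0) = -2.

f: a_k = -2, -2, -6, -10, -22, -42, -86, -170, …
f∘r: x↦r, Dx↦Dx/r' in L_f ⇒ L₀.
Integrate: L := L₀·Dx.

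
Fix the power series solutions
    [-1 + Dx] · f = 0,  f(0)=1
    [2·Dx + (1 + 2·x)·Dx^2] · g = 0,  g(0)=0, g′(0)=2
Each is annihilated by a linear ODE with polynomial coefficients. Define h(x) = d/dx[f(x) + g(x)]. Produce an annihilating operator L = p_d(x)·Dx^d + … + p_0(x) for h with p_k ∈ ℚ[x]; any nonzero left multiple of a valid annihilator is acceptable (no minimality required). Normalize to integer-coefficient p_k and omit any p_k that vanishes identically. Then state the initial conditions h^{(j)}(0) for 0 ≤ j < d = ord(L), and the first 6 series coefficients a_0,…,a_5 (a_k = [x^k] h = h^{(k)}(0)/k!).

f: a_k = 1, 1, 1/2, 1/6, 1/24, 1/120, …
g: a_k = 0, 2, -2, 8/3, -4, 32/5, …
h₀=f+g: left-lcm gives L₀, ord ≤ 3.
Differentiate: ansatz ord ≤ ord L₀ ⇒ L.
L = (-10 - 4·x) + (7 - 4·x - 4·x^2)·Dx + (3 + 8·x + 4·x^2)·Dx^2  (order 2).
h: a_k = 3, -3, 17/2, -95/6, 769/24, -7679/120, …
ICs: h(0) = 3, h′(0) = -3.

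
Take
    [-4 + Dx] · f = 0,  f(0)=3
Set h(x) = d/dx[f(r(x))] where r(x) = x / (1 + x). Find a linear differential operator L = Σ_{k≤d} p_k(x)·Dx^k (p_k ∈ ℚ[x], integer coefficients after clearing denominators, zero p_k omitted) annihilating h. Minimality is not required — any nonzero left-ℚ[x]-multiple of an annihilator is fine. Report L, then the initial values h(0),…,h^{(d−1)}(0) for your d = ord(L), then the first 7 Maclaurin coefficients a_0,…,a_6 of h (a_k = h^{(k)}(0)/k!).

f: a_k = 3, 12, 24, 32, 32, 128/5, 256/15, …
f∘r: x↦r, Dx↦Dx/r' in L_f ⇒ L₀.
h₀' ⇒ L via d/dx closure of L₀.
L = (2 - 2·x) + (-1 - 2·x - x^2)·Dx  (order 1).
h: a_k = 12, 24, -12, -16, 28, -88/5, -68/15, …
ICs: h(0) = 12.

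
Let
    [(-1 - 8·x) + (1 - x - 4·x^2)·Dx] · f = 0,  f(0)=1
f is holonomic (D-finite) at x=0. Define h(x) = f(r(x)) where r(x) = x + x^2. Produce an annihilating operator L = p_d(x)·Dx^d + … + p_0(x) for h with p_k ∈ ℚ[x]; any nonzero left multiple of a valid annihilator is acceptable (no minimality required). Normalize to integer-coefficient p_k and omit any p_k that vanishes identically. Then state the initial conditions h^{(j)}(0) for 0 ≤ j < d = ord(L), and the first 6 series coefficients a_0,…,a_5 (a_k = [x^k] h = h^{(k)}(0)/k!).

f: a_k = 1, 1, 5, 9, 29, 65, …
Change of var in L_f (x↦r) gives L₀.
L = (1 + 10·x + 24·x^2 + 16·x^3) + (-1 + x + 5·x^2 + 8·x^3 + 4·x^4)·Dx  (order 1).
h: a_k = 1, 1, 6, 19, 61, 208, …
ICs: h(0) = 1.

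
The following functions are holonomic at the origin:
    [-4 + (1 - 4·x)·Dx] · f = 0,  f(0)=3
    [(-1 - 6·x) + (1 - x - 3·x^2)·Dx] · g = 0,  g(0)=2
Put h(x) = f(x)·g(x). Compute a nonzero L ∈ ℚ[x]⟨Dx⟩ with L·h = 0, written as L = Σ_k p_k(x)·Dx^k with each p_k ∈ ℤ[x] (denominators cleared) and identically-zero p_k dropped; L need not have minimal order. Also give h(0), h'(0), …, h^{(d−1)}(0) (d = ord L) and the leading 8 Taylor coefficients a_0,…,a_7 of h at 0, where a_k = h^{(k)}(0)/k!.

f: a_k = 3, 12, 48, 192, 768, 3072, 12288, 49152, …
g: a_k = 2, 2, 8, 14, 38, 80, 194, 434, …
L₀ := L_f ⊗_s L_g (sym. prod.), ord ≤ 1.
L = (-5 + 2·x + 36·x^2) + (1 - 5·x + x^2 + 12·x^3)·Dx  (order 1).
h: a_k = 6, 30, 144, 618, 2586, 10584, 42918, 172974, …
ICs: h(0) = 6.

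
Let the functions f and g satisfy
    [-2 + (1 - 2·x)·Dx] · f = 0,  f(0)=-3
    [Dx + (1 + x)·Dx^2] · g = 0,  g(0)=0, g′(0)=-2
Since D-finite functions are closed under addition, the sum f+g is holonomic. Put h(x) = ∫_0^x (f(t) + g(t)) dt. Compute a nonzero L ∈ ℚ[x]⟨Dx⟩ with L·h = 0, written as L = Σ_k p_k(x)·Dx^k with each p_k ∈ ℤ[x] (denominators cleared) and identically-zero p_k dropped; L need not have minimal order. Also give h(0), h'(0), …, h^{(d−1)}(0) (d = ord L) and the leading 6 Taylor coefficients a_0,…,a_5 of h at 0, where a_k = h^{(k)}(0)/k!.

L = (32 + 8·x)·Dx^2 + (22 + 56·x + 16·x^2)·Dx^3 + (-5 + 3·x + 12·x^2 + 4·x^3)·Dx^4  (order 4).
h: a_k = 0, -3, -4, -11/3, -37/6, -19/2, …
ICs: h(0) = 0, h′(0) = -3, h′′(0) = -8, h′′′(0) = -22.

f: a_k = -3, -6, -12, -24, -48, -96, …
g: a_k = 0, -2, 1, -2/3, 1/2, -2/5, …
Weyl lclm of L_f,L_g ⇒ L₀ (ord ≤ 3).
∫: right-multiply L₀ by Dx.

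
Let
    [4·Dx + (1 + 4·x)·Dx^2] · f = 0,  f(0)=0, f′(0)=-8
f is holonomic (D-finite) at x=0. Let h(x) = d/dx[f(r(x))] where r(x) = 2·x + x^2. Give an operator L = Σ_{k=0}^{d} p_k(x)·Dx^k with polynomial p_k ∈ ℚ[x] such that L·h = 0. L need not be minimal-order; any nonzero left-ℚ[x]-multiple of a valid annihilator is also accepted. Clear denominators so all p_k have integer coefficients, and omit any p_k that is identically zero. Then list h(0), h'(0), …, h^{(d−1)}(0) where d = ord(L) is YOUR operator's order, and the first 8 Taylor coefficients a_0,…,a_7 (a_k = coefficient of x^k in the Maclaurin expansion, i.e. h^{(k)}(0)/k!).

f: a_k = 0, -8, 16, -128/3, 128, -2048/5, 4096/3, -32768/7, …
h₀=f(r): pull back L_f along r ⇒ L₀.
h=h₀': d/dx-closure on L₀ ⇒ L.
L = (7 + 8·x + 4·x^2) + (1 + 9·x + 12·x^2 + 4·x^3)·Dx  (order 1).
h: a_k = -16, 112, -832, 6208, -46336, 345856, -2581504, 19268608, …
ICs: h(0) = -16.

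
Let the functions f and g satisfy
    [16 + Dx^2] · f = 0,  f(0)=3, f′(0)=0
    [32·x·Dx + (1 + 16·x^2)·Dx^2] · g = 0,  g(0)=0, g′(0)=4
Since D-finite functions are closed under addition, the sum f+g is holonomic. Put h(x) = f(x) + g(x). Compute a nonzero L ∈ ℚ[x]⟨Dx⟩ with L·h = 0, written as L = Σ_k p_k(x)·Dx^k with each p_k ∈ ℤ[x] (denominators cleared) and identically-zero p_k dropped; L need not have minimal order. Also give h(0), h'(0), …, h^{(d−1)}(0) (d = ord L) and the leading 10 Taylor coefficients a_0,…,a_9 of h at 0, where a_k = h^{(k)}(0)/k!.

L = (-5632·x + 114688·x^3 + 131072·x^5)·Dx + (-16 + 1792·x^2 + 36864·x^4 + 65536·x^6)·Dx^2 + (-352·x + 7168·x^3 + 8192·x^5)·Dx^3 + (-1 + 112·x^2 + 2304·x^4 + 4096·x^6)·Dx^4  (order 4).
h: a_k = 3, 4, -24, -64/3, 32, 1024/5, -256/15, -16384/7, 512/105, 262144/9, …
ICs: h(0) = 3, h′(0) = 4, h′′(0) = -48, h′′′(0) = -128.

f: a_k = 3, 0, -24, 0, 32, 0, -256/15, 0, 512/105, 0, …
g: a_k = 0, 4, 0, -64/3, 0, 1024/5, 0, -16384/7, 0, 262144/9, …
f+g: L₀ = lclm(L_f,L_g), ord ≤ 2+2.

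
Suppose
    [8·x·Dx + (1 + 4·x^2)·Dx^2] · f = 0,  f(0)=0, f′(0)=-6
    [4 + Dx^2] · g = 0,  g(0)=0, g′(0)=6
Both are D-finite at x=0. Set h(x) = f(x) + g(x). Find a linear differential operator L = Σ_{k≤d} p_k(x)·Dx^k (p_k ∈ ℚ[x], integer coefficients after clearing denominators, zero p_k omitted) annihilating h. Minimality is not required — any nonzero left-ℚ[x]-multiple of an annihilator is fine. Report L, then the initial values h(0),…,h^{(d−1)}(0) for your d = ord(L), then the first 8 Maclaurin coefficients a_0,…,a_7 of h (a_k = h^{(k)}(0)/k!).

f: a_k = 0, -6, 0, 8, 0, -96/5, 0, 384/7, …
g: a_k = 0, 6, 0, -4, 0, 4/5, 0, -8/105, …
Weyl lclm of L_f,L_g ⇒ L₀ (ord ≤ 4).
L = (-352·x + 1792·x^3 + 512·x^5)·Dx + (-4 + 112·x^2 + 576·x^4 + 256·x^6)·Dx^2 + (-88·x + 448·x^3 + 128·x^5)·Dx^3 + (-1 + 28·x^2 + 144·x^4 + 64·x^6)·Dx^4  (order 4).
h: a_k = 0, 0, 0, 4, 0, -92/5, 0, 5752/105, …
ICs: h(0) = 0, h′(0) = 0, h′′(0) = 0, h′′′(0) = 24.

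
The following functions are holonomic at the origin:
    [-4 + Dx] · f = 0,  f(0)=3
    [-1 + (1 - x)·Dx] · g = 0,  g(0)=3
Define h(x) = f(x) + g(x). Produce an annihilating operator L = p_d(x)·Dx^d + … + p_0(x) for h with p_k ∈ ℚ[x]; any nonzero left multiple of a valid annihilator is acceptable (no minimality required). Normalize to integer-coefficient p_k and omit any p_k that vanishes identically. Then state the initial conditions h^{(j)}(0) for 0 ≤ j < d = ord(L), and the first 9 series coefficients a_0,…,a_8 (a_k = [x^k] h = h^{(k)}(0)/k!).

L = (-8 + 16·x) + (14 - 32·x + 16·x^2)·Dx + (-3 + 7·x - 4·x^2)·Dx^2  (order 2).
h: a_k = 6, 15, 27, 35, 35, 143/5, 301/15, 1339/105, 827/105, …
ICs: h(0) = 6, h′(0) = 15.

f: a_k = 3, 12, 24, 32, 32, 128/5, 256/15, 1024/105, 512/105, …
g: a_k = 3, 3, 3, 3, 3, 3, 3, 3, 3, …
Weyl lclm of L_f,L_g ⇒ L₀ (ord ≤ 2).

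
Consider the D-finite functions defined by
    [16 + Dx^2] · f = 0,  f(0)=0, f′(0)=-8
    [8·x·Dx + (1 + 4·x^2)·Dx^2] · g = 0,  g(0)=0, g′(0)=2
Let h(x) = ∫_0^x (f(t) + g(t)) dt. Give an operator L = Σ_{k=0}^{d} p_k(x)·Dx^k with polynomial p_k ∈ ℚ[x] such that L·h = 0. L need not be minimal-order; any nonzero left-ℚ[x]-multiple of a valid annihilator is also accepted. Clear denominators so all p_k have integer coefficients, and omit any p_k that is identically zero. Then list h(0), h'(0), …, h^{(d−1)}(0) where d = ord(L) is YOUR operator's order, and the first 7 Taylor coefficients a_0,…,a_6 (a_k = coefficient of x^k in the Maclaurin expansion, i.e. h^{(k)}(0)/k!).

f: a_k = 0, -8, 0, 64/3, 0, -256/15, 0, …
g: a_k = 0, 2, 0, -8/3, 0, 32/5, 0, …
Sum ⇒ L₀ = lclm(L_f,L_g) in ℚ(x)⟨Dx⟩.
∫: right-multiply L₀ by Dx.
L = (-512·x + 5120·x^3 + 4096·x^5)·Dx^2 + (16 + 512·x^2 + 2304·x^4 + 2048·x^6)·Dx^3 + (-32·x + 320·x^3 + 256·x^5)·Dx^4 + (1 + 32·x^2 + 144·x^4 + 128·x^6)·Dx^5  (order 5).
h: a_k = 0, 0, -3, 0, 14/3, 0, -16/9, …
ICs: h(0) = 0, h′(0) = 0, h′′(0) = -6, h′′′(0) = 0, h′′′′(0) = 112.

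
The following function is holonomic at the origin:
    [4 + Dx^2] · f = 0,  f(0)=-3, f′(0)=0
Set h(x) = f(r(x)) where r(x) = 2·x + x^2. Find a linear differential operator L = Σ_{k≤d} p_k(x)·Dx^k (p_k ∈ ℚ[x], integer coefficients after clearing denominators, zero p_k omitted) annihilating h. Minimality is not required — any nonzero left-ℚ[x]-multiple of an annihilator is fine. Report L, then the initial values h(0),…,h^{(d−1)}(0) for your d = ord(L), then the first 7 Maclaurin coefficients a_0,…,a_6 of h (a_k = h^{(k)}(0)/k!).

L = (16 + 48·x + 48·x^2 + 16·x^3) - Dx + (1 + x)·Dx^2  (order 2).
h: a_k = -3, 0, 24, 24, -26, -64, -464/15, …
ICs: h(0) = -3, h′(0) = 0.

f: a_k = -3, 0, 6, 0, -2, 0, 4/15, …
h₀=f(r): pull back L_f along r ⇒ L₀.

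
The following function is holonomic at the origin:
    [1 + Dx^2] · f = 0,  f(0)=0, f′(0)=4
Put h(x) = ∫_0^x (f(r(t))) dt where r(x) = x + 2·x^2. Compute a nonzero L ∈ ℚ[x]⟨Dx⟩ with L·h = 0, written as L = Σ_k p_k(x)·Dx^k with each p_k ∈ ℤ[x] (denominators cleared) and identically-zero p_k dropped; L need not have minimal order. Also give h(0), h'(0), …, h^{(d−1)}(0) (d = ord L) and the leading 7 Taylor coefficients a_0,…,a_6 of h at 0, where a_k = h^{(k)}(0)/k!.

f: a_k = 0, 4, 0, -2/3, 0, 1/30, 0, …
Change of var in L_f (x↦r) gives L₀.
h=∫h₀ ⇒ L = L₀·Dx.
L = (1 + 12·x + 48·x^2 + 64·x^3)·Dx - 4·Dx^2 + (1 + 4·x)·Dx^3  (order 3).
h: a_k = 0, 0, 2, 8/3, -1/6, -4/5, -239/180, …
ICs: h(0) = 0, h′(0) = 0, h′′(0) = 4.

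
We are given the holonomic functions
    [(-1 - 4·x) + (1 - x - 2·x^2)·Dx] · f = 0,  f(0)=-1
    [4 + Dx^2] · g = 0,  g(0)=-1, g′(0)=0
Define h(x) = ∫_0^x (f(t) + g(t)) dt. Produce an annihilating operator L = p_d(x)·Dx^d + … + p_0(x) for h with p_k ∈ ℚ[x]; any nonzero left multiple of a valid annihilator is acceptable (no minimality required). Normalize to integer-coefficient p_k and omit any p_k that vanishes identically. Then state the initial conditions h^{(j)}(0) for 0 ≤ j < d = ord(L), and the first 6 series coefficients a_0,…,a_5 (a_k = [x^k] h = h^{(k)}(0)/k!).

f: a_k = -1, -1, -3, -5, -11, -21, …
g: a_k = -1, 0, 2, 0, -2/3, 0, …
Weyl lclm of L_f,L_g ⇒ L₀ (ord ≤ 3).
h=∫h₀ ⇒ L = L₀·Dx.
L = (68 + 304·x + 200·x^2 + 320·x^3 + 160·x^4 + 128·x^5)·Dx + (-20 + 12·x + 24·x^2 + 8·x^3 + 48·x^4 + 96·x^5 + 64·x^6)·Dx^2 + (17 + 76·x + 50·x^2 + 80·x^3 + 40·x^4 + 32·x^5)·Dx^3 + (-5 + 3·x + 6·x^2 + 2·x^3 + 12·x^4 + 24·x^5 + 16·x^6)·Dx^4  (order 4).
h: a_k = 0, -2, -1/2, -1/3, -5/4, -7/3, …
ICs: h(0) = 0, h′(0) = -2, h′′(0) = -1, h′′′(0) = -2.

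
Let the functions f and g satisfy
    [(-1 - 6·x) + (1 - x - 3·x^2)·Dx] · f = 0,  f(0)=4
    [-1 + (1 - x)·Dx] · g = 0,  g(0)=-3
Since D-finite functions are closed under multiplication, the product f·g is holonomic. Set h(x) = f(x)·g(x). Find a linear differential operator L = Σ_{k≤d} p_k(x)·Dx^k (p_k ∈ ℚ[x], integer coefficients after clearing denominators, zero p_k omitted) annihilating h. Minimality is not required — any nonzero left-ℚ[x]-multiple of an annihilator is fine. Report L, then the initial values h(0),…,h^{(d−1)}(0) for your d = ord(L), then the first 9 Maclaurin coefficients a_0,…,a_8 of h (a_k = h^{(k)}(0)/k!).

f: a_k = 4, 4, 16, 28, 76, 160, 388, 868, 2032, …
g: a_k = -3, -3, -3, -3, -3, -3, -3, -3, -3, …
h₀=f·g: eliminate ⇒ L₀, order ≤ 1·1.
L = (-2 - 4·x + 9·x^2) + (1 - 2·x - 2·x^2 + 3·x^3)·Dx  (order 1).
h: a_k = -12, -24, -72, -156, -384, -864, -2028, -4632, -10728, …
ICs: h(0) = -12.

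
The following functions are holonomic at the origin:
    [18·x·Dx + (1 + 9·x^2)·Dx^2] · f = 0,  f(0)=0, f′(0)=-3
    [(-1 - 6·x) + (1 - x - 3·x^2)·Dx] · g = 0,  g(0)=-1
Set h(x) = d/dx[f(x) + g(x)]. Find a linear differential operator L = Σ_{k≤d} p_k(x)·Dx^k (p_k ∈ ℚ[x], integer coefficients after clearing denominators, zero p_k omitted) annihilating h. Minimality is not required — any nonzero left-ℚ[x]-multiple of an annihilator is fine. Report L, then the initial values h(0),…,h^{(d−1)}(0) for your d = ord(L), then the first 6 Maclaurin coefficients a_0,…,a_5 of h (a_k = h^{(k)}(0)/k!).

f: a_k = 0, -3, 0, 9, 0, -243/5, …
g: a_k = -1, -1, -4, -7, -19, -40, …
h₀=f+g: left-lcm gives L₀, ord ≤ 3.
Differentiate: ansatz ord ≤ ord L₀ ⇒ L.
L = (72 - 288·x - 4428·x^2 - 9720·x^3 - 33534·x^4 - 13122·x^6) + (-30 - 180·x - 144·x^2 - 1728·x^3 - 9153·x^4 - 23814·x^5 - 2187·x^6 - 13122·x^7)·Dx + (4 + 14·x + 114·x^2 - 36·x^3 + 459·x^4 - 1539·x^5 - 2430·x^6 - 729·x^7 - 2187·x^8)·Dx^2  (order 2).
h: a_k = -4, -8, 6, -76, -443, -582, …
ICs: h(0) = -4, h′(0) = -8.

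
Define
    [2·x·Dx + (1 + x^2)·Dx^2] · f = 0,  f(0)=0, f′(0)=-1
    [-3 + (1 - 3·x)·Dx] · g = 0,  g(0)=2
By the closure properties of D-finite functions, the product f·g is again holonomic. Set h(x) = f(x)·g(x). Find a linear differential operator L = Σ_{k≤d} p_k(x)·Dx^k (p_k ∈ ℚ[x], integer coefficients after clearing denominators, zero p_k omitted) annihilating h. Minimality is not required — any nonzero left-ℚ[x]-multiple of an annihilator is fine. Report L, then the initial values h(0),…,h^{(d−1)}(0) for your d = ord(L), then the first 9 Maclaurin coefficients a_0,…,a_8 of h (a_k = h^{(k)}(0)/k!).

L = 6·x + (6 - 2·x + 12·x^2)·Dx + (-1 + 3·x - x^2 + 3·x^3)·Dx^2  (order 2).
h: a_k = 0, -2, -6, -52/3, -52, -782/5, -2346/5, -49256/35, -147768/35, …
ICs: h(0) = 0, h′(0) = -2.

f: a_k = 0, -1, 0, 1/3, 0, -1/5, 0, 1/7, 0, …
g: a_k = 2, 6, 18, 54, 162, 486, 1458, 4374, 13122, …
h₀=f·g: eliminate ⇒ L₀, order ≤ 2·1.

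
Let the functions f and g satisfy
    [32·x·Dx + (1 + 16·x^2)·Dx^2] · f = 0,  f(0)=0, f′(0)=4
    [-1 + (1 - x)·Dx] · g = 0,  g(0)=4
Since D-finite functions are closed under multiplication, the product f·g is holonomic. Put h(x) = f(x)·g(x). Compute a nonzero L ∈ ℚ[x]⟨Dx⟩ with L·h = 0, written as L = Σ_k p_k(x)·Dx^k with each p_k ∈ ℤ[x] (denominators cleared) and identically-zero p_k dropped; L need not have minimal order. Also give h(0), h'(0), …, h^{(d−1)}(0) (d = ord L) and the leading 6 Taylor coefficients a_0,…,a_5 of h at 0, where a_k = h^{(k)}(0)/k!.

f: a_k = 0, 4, 0, -64/3, 0, 1024/5, …
g: a_k = 4, 4, 4, 4, 4, 4, …
Sym-product of L_f,L_g gives L₀ (≤ ord 2).
L = 32·x + (2 - 32·x + 64·x^2)·Dx + (-1 + x - 16·x^2 + 16·x^3)·Dx^2  (order 2).
h: a_k = 0, 16, 16, -208/3, -208/3, 11248/15, …
ICs: h(0) = 0, h′(0) = 16.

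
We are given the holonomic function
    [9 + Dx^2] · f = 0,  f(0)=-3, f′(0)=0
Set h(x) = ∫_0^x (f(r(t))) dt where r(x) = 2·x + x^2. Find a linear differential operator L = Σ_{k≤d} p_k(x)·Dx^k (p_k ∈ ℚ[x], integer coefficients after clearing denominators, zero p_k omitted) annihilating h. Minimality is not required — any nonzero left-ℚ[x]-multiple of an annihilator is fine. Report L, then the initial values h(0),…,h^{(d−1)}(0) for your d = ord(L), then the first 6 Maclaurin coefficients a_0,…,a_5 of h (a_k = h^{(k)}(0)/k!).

L = (36 + 108·x + 108·x^2 + 36·x^3)·Dx - Dx^2 + (1 + x)·Dx^3  (order 3).
h: a_k = 0, -3, 0, 18, 27/2, -297/10, …
ICs: h(0) = 0, h′(0) = -3, h′′(0) = 0.

f: a_k = -3, 0, 27/2, 0, -81/8, 0, …
Change of var in L_f (x↦r) gives L₀.
∫: right-multiply L₀ by Dx.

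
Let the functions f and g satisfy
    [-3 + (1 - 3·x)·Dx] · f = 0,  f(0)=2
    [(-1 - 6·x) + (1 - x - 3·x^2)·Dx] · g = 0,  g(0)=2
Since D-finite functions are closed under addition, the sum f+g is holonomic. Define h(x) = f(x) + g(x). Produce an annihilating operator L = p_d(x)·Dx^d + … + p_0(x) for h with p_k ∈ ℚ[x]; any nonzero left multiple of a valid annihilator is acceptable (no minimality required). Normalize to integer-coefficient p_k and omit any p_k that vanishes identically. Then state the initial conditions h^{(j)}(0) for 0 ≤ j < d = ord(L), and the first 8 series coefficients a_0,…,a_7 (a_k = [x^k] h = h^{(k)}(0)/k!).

f: a_k = 2, 6, 18, 54, 162, 486, 1458, 4374, …
g: a_k = 2, 2, 8, 14, 38, 80, 194, 434, …
f+g: L₀ = lclm(L_f,L_g), ord ≤ 1+1.
L = (6 - 108·x + 162·x^2 - 162·x^3) + (10 - 6·x - 108·x^2 + 270·x^3 - 324·x^4)·Dx + (-2 + 14·x - 33·x^2 + 18·x^3 + 54·x^4 - 81·x^5)·Dx^2  (order 2).
h: a_k = 4, 8, 26, 68, 200, 566, 1652, 4808, …
ICs: h(0) = 4, h′(0) = 8.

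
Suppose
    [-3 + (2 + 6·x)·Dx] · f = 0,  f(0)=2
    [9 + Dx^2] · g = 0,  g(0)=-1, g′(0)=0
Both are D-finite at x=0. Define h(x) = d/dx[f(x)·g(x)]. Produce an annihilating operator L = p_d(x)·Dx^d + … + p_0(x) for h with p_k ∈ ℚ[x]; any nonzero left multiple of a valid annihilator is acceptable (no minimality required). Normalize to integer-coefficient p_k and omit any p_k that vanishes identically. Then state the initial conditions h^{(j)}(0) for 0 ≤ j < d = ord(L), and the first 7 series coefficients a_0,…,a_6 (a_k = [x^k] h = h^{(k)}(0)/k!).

f: a_k = 2, 3, -9/4, 27/8, -405/64, 1701/128, -15309/512, …
g: a_k = -1, 0, 9/2, 0, -27/8, 0, 81/80, …
h₀=f·g: eliminate ⇒ L₀, order ≤ 1·2.
h₀' ⇒ L via d/dx closure of L₀.
L = (477 + 3888·x + 11016·x^2 + 15552·x^3 + 11664·x^4) + (-12 - 324·x - 1296·x^2 - 1296·x^3)·Dx + (28 + 264·x + 972·x^2 + 1728·x^3 + 1296·x^4)·Dx^2  (order 2).
h: a_k = -3, 45/2, 243/8, -675/16, -5265/128, 84807/1280, -682101/5120, …
ICs: h(0) = -3, h′(0) = 45/2.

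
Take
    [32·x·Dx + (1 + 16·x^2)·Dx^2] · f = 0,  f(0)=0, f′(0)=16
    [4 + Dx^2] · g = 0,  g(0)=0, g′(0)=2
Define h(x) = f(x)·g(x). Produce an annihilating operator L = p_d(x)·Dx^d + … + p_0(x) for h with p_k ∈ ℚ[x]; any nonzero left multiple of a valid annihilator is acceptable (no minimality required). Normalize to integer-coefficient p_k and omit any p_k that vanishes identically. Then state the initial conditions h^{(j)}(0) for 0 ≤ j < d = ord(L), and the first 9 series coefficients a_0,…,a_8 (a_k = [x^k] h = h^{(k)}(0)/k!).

f: a_k = 0, 16, 0, -256/3, 0, 4096/5, 0, -65536/7, 0, …
g: a_k = 0, 2, 0, -4/3, 0, 4/15, 0, -8/315, 0, …
Product ⇒ symmetric product L₀, ord ≤ 4.
L = (1360 + 60416·x^2 + 106496·x^4 + 262144·x^6 + 1048576·x^8) + (2304·x + 45056·x^3 + 196608·x^5 + 1048576·x^7)·Dx + (360 + 15872·x^2 + 36864·x^4 + 131072·x^6 + 524288·x^8)·Dx^2 + (576·x + 11264·x^3 + 49152·x^5 + 262144·x^7)·Dx^3 + (5 + 192·x^2 + 2560·x^4 + 16384·x^6 + 65536·x^8)·Dx^4  (order 4).
h: a_k = 0, 0, 32, 0, -192, 0, 15808/9, 0, -19840, …
ICs: h(0) = 0, h′(0) = 0, h′′(0) = 64, h′′′(0) = 0.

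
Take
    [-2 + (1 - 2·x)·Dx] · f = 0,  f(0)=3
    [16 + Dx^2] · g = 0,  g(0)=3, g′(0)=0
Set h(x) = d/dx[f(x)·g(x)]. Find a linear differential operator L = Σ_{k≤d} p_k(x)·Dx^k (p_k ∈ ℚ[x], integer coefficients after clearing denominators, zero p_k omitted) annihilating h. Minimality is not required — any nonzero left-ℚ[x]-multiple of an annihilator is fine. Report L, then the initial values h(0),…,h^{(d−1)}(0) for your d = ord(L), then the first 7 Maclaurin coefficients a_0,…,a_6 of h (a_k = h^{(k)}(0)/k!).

f: a_k = 3, 6, 12, 24, 48, 96, 192, …
g: a_k = 3, 0, -24, 0, 32, 0, -256/15, …
L₀ := L_f ⊗_s L_g (sym. prod.), ord ≤ 2.
h₀' ⇒ L via d/dx closure of L₀.
L = (8 - 64·x + 64·x^2) + (-4 + 8·x)·Dx + (1 - 4·x + 4·x^2)·Dx^2  (order 2).
h: a_k = 18, -72, -216, -192, -480, -7296/5, -17024/5, …
ICs: h(0) = 18, h′(0) = -72.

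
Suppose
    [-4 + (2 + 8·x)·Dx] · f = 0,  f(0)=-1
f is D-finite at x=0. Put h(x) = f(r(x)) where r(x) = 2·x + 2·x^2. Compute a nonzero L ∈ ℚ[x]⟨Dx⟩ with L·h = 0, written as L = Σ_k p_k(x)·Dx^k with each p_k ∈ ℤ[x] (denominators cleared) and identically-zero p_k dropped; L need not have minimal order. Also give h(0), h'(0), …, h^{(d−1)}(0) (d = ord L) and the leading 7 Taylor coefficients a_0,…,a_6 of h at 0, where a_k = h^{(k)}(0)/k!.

f: a_k = -1, -2, 2, -4, 10, -28, 84, …
f∘r: x↦r, Dx↦Dx/r' in L_f ⇒ L₀.
L = (-4 - 8·x) + (1 + 8·x + 8·x^2)·Dx  (order 1).
h: a_k = -1, -4, 4, -16, 72, -352, 1824, …
ICs: h(0) = -1.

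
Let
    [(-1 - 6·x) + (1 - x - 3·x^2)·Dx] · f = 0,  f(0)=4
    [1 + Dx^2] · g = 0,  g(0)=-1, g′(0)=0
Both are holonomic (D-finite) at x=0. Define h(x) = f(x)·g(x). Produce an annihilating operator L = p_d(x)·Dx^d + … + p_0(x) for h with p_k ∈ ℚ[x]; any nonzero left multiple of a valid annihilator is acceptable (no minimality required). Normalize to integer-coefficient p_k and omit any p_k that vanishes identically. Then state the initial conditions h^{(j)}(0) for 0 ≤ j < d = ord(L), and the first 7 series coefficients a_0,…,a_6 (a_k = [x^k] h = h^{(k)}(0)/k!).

L = (5 + x + 3·x^2) + (2 + 12·x)·Dx + (-1 + x + 3·x^2)·Dx^2  (order 2).
h: a_k = -4, -4, -14, -26, -409/6, -877/6, -63119/180, …
ICs: h(0) = -4, h′(0) = -4.

f: a_k = 4, 4, 16, 28, 76, 160, 388, …
g: a_k = -1, 0, 1/2, 0, -1/24, 0, 1/720, …
L₀ := L_f ⊗_s L_g (sym. prod.), ord ≤ 2.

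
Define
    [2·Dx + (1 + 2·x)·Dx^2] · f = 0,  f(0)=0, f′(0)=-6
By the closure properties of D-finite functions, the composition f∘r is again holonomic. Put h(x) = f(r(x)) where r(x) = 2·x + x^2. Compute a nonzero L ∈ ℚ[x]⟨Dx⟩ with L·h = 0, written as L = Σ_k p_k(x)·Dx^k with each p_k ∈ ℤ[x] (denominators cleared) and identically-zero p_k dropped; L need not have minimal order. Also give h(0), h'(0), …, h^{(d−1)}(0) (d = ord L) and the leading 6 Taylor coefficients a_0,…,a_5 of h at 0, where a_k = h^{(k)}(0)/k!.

L = (3 + 4·x + 2·x^2)·Dx + (1 + 5·x + 6·x^2 + 2·x^3)·Dx^2  (order 2).
h: a_k = 0, -12, 18, -40, 102, -1392/5, …
ICs: h(0) = 0, h′(0) = -12.

f: a_k = 0, -6, 6, -8, 12, -96/5, …
Substitute x→r, Dx→(1/r')Dx; clear ⇒ L₀.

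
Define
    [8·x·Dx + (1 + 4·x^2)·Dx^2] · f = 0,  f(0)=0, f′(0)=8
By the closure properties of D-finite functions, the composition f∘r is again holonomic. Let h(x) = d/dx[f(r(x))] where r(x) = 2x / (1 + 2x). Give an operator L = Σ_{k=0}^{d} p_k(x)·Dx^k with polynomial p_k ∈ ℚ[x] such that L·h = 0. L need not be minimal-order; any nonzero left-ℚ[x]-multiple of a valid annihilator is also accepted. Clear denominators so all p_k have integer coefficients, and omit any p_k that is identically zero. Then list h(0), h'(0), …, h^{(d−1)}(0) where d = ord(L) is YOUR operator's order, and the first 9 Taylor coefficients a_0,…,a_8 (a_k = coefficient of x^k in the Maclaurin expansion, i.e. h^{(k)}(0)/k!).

f: a_k = 0, 8, 0, -32/3, 0, 128/5, 0, -512/7, 0, …
Change of var in L_f (x↦r) gives L₀.
Derive L from L₀ (diff closure).
L = (4 + 40·x) + (1 + 4·x + 20·x^2)·Dx  (order 1).
h: a_k = 16, -64, -64, 1536, -4864, -11264, 142336, -344064, -1470464, …
ICs: h(0) = 16.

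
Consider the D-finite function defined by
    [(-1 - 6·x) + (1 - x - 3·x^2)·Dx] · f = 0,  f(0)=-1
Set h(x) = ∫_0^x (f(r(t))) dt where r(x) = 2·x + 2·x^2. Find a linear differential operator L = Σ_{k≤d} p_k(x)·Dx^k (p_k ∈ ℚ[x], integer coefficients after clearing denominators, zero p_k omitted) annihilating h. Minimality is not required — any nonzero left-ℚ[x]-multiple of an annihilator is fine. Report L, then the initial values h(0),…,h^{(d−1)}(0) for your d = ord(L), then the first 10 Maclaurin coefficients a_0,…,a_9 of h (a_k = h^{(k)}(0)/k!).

f: a_k = -1, -1, -4, -7, -19, -40, -97, -217, -508, -1159, …
L₀ from L_f via x↦r, Dx↦r'^{-1}Dx.
∫: right-multiply L₀ by Dx.
L = (2 + 28·x + 72·x^2 + 48·x^3)·Dx + (-1 + 2·x + 14·x^2 + 24·x^3 + 12·x^4)·Dx^2  (order 2).
h: a_k = 0, -1, -1, -6, -22, -488/5, -444, -14488/7, -9880, -47856, …
ICs: h(0) = 0, h′(0) = -1.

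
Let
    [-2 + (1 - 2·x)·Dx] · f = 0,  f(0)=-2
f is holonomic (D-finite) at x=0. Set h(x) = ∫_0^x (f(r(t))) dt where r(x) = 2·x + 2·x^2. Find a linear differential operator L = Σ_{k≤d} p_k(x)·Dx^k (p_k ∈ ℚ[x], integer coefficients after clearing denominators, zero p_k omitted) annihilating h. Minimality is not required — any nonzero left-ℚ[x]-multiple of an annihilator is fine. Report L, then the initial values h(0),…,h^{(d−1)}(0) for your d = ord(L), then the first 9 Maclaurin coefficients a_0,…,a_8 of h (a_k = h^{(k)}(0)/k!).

L = (4 + 8·x)·Dx + (-1 + 4·x + 4·x^2)·Dx^2  (order 2).
h: a_k = 0, -2, -4, -40/3, -48, -928/5, -2240/3, -21632/7, -13056, …
ICs: h(0) = 0, h′(0) = -2.

f: a_k = -2, -4, -8, -16, -32, -64, -128, -256, -512, …
f∘r: x↦r, Dx↦Dx/r' in L_f ⇒ L₀.
h=∫₀ˣh₀: take L = L₀·Dx.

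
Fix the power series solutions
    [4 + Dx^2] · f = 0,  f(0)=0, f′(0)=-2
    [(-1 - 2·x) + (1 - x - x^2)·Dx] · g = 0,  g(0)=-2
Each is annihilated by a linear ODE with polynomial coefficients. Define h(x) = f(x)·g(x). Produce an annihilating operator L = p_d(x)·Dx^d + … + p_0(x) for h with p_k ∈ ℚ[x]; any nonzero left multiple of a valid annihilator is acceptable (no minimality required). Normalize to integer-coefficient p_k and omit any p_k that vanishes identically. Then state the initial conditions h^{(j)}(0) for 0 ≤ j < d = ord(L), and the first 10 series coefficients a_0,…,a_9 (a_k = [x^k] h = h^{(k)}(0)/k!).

L = (-2 + 4·x + 4·x^2) + (2 + 4·x)·Dx + (-1 + x + x^2)·Dx^2  (order 2).
h: a_k = 0, 4, 4, 16/3, 28/3, 76/5, 368/15, 2500/63, 20228/315, 8416/81, …
ICs: h(0) = 0, h′(0) = 4.

f: a_k = 0, -2, 0, 4/3, 0, -4/15, 0, 8/315, 0, -4/2835, …
g: a_k = -2, -2, -4, -6, -10, -16, -26, -42, -68, -110, …
h₀=f·g: eliminate ⇒ L₀, order ≤ 2·1.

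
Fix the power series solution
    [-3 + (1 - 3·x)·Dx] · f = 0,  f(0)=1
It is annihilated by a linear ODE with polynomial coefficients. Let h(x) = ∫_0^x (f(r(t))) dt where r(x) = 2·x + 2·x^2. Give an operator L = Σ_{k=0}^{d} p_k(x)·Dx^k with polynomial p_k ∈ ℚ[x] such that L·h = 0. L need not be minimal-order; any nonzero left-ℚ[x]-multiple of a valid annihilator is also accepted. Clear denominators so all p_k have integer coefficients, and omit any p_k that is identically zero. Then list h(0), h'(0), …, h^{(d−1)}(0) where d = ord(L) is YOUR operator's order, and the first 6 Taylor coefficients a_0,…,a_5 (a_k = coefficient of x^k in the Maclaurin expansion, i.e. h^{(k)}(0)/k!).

L = (6 + 12·x)·Dx + (-1 + 6·x + 6·x^2)·Dx^2  (order 2).
h: a_k = 0, 1, 3, 14, 72, 396, …
ICs: h(0) = 0, h′(0) = 1.

f: a_k = 1, 3, 9, 27, 81, 243, …
f∘r: x↦r, Dx↦Dx/r' in L_f ⇒ L₀.
∫: right-multiply L₀ by Dx.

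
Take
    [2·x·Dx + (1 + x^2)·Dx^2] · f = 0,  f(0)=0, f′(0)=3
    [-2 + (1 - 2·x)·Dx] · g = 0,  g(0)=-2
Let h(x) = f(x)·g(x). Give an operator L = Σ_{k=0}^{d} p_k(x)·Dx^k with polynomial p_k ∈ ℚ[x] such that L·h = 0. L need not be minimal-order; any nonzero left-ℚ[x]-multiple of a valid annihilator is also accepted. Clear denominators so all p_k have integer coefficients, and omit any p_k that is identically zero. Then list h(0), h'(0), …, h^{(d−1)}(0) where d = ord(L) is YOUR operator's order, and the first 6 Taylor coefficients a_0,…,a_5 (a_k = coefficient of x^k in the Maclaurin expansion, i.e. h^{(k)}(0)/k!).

L = 4·x + (4 - 2·x + 8·x^2)·Dx + (-1 + 2·x - x^2 + 2·x^3)·Dx^2  (order 2).
h: a_k = 0, -6, -12, -22, -44, -446/5, …
ICs: h(0) = 0, h′(0) = -6.

f: a_k = 0, 3, 0, -1, 0, 3/5, …
g: a_k = -2, -4, -8, -16, -32, -64, …
Product ⇒ symmetric product L₀, ord ≤ 2.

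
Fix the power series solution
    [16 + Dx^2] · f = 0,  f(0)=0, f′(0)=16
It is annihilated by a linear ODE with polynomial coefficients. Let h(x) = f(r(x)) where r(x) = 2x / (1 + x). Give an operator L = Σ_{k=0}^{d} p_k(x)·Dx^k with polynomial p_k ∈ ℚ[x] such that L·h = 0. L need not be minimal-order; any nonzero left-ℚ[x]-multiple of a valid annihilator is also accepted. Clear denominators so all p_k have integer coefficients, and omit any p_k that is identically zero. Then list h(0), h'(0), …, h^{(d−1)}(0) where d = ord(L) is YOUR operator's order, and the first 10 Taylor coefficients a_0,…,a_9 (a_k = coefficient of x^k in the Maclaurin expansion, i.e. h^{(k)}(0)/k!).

f: a_k = 0, 16, 0, -128/3, 0, 512/15, 0, -4096/315, 0, 8192/2835, …
Change of var in L_f (x↦r) gives L₀.
L = 64 + (2 + 6·x + 6·x^2 + 2·x^3)·Dx + (1 + 4·x + 6·x^2 + 4·x^3 + x^4)·Dx^2  (order 2).
h: a_k = 0, 32, -32, -928/3, 992, -13856/15, -2080, 3033952/315, -874912/45, 61829728/2835, …
ICs: h(0) = 0, h′(0) = 32.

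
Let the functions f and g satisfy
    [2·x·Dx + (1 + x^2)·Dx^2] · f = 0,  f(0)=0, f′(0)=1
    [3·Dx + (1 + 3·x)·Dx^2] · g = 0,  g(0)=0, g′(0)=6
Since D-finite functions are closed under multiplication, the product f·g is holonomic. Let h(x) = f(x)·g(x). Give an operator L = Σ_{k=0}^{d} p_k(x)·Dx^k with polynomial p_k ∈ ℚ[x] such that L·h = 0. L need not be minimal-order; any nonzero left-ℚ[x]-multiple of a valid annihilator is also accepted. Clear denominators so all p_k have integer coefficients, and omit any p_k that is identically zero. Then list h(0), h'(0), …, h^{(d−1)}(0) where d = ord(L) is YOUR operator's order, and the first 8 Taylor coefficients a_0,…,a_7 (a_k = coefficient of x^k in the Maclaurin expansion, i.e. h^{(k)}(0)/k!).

L = (264 + 1260·x + 1008·x^2 + 3420·x^3 + 3240·x^4 + 4212·x^5 + 324·x^7)·Dx + (178 + 660·x + 3828·x^2 + 7308·x^3 + 12960·x^4 + 10044·x^5 + 11340·x^6 + 324·x^7 + 1134·x^8)·Dx^2 + (132 + 608·x + 1728·x^2 + 4568·x^3 + 6456·x^4 + 8856·x^5 + 5184·x^6 + 5544·x^7 + 324·x^8 + 648·x^9)·Dx^3 + (13 + 102·x + 341·x^2 + 744·x^3 + 1138·x^4 + 1236·x^5 + 1386·x^6 + 648·x^7 + 657·x^8 + 54·x^9 + 81·x^10)·Dx^4  (order 4).
h: a_k = 0, 0, 6, -9, 16, -75/2, 462/5, -2313/10, …
ICs: h(0) = 0, h′(0) = 0, h′′(0) = 12, h′′′(0) = -54.

f: a_k = 0, 1, 0, -1/3, 0, 1/5, 0, -1/7, …
g: a_k = 0, 6, -9, 18, -81/2, 486/5, -243, 4374/7, …
h₀=f·g: eliminate ⇒ L₀, order ≤ 2·2.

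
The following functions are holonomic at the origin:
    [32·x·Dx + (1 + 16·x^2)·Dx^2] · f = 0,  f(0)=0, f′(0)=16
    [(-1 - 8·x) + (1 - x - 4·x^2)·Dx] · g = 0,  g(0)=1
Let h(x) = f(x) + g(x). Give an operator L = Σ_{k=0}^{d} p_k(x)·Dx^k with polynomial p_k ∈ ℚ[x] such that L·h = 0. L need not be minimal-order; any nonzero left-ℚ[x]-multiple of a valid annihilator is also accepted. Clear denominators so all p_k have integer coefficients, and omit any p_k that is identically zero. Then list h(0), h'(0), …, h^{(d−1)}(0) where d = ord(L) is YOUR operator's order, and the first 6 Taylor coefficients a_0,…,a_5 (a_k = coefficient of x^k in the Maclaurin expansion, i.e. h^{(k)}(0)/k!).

L = (160 - 640·x - 14848·x^2 - 36864·x^3 - 178176·x^4 - 98304·x^6)·Dx + (-43 - 336·x - 16·x^2 - 3072·x^3 - 35072·x^4 - 124928·x^5 - 12288·x^6 - 98304·x^7)·Dx^2 + (5 + 23·x + 272·x^2 + 16·x^3 + 2368·x^4 - 5888·x^5 - 12288·x^6 - 4096·x^7 - 16384·x^8)·Dx^3  (order 3).
h: a_k = 1, 17, 5, -229/3, 29, 4421/5, …
ICs: h(0) = 1, h′(0) = 17, h′′(0) = 10.

f: a_k = 0, 16, 0, -256/3, 0, 4096/5, …
g: a_k = 1, 1, 5, 9, 29, 65, …
L₀ := lclm(L_f,L_g); ord L₀ ≤ 2+1.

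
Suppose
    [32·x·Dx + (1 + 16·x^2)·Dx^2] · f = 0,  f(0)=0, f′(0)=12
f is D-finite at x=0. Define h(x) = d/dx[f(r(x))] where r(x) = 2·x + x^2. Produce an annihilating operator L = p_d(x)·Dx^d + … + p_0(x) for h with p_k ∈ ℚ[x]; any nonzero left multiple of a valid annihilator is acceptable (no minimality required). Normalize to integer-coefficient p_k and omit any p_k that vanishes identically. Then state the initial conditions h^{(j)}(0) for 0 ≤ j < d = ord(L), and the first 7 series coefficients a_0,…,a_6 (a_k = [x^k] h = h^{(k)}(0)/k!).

f: a_k = 0, 12, 0, -64, 0, 3072/5, 0, …
Change of var in L_f (x↦r) gives L₀.
Differentiate: ansatz ord ≤ ord L₀ ⇒ L.
L = (-1 + 128·x + 256·x^2 + 192·x^3 + 48·x^4) + (1 + x + 64·x^2 + 128·x^3 + 80·x^4 + 16·x^5)·Dx  (order 1).
h: a_k = 24, 24, -1536, -3072, 96384, 294528, -5947392, …
ICs: h(0) = 24.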